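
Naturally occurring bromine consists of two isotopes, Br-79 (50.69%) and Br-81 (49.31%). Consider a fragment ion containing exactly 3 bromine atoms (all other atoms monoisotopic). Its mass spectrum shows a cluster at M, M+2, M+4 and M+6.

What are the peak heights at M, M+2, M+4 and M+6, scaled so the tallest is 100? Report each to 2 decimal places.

34.27 : 100.00 : 97.28 : 31.54

Each Br atom is independently Br-79 (p = 0.5069) or Br-81 (q = 0.4931); the cluster is the binomial expansion (p + q)^3.
P(M) = 0.5069^3 = 0.130247
P(M+2) = 3 × 0.5069^2 × 0.4931^1 = 0.380103
P(M+4) = 3 × 0.5069^1 × 0.4931^2 = 0.369755
P(M+6) = 0.4931^3 = 0.119896
The M+2 peak is largest (0.380103); scaling to 100 gives 34.27 : 100.00 : 97.28 : 31.54.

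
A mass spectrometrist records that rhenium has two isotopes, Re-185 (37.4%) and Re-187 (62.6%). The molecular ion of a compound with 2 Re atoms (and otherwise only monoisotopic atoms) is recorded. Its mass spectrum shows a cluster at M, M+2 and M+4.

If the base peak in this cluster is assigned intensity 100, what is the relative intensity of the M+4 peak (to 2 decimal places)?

83.69

Binomial terms of (0.374 + 0.626)^2: M 0.1399, M+2 0.4682, M+4 0.3919 → M+2 is the base peak.
P(M+2) = C(2,1) × 0.374^1 × 0.626^1 = 2 × 0.3740 × 0.6260 = 0.468248 (base)
P(M+4) = C(2,2) × 0.374^0 × 0.626^2 = 1 × 1.0000 × 0.391876 = 0.391876
Relative intensity = 0.391876 / 0.468248 × 100 = 83.69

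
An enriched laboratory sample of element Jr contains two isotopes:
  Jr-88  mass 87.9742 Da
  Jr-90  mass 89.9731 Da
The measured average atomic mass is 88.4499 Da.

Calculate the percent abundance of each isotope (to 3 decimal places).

With x = fraction of Jr-88 (so Jr-90 is 1 − x):
87.9742·x + 89.9731·(1 − x) = 88.4499
(87.9742 − 89.9731)·x = 88.4499 − 89.9731
x = -1.5232 / -1.9989 = 0.76202 → 76.202% Jr-88, 23.798% Jr-90.

Jr-88: 76.202%, Jr-90: 23.798%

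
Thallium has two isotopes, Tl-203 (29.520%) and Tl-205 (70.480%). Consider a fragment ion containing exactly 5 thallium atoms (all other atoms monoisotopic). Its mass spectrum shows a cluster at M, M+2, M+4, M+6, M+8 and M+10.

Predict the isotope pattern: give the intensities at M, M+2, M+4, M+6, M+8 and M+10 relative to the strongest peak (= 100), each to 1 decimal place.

Each Tl atom is independently Tl-203 (p = 0.29520) or Tl-205 (q = 0.70480); the cluster is the binomial expansion (p + q)^5.
P(M) = 0.29520^5 = 0.002242
P(M+2) = 5 × 0.29520^4 × 0.70480^1 = 0.026761
P(M+4) = 10 × 0.29520^3 × 0.70480^2 = 0.127785
P(M+6) = 10 × 0.29520^2 × 0.70480^3 = 0.305092
P(M+8) = 5 × 0.29520^1 × 0.70480^4 = 0.364208
P(M+10) = 0.70480^5 = 0.173912
The M+8 peak is largest (0.364208); scaling to 100 gives 0.6 : 7.3 : 35.1 : 83.8 : 100.0 : 47.8.

0.6 : 7.3 : 35.1 : 83.8 : 100.0 : 47.8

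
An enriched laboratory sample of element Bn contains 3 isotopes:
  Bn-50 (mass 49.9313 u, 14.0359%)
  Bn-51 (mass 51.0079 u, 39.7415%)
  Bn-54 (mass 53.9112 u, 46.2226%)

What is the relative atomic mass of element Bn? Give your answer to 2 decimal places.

52.20 u

The abundance-weighted mean is 0.140359 × 49.9313 + 0.397415 × 51.0079 + 0.462226 × 53.9112
= 7.00831 + 20.27130 + 24.91916 = 52.19877 u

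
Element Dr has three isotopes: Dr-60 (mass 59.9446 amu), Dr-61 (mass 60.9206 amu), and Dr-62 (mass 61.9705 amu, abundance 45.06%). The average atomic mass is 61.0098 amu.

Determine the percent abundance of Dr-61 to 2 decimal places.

15.61%

Let x and y be the fractions of Dr-60 and Dr-61. Then x + y = 1 − 0.4506 = 0.5494 and 59.9446x + 60.9206y = 61.0098 − 0.4506×61.9705 = 33.0858927.
Substituting: 59.9446x + 60.9206(0.5494 − x) = 33.0858927
(59.9446 − 60.9206)x = -0.38388494  ⇒  x = 0.39332, y = 0.15608
Dr-60: 39.33%, Dr-61: 15.61%.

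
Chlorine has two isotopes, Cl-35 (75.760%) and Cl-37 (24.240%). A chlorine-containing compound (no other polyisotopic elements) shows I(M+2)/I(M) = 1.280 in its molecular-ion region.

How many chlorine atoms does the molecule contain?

4

The M+2/M ratio from n Cl atoms is n · q/p = n · 0.24240/0.75760.
n = 1.280 × 0.75760/0.24240 = 4.00 ≈ 4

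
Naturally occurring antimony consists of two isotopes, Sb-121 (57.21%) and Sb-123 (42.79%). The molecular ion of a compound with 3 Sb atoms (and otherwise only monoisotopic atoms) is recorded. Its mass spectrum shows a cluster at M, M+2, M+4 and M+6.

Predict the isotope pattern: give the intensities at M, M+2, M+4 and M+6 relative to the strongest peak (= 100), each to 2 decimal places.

Each Sb atom is independently Sb-121 (p = 0.5721) or Sb-123 (q = 0.4279); the cluster is the binomial expansion (p + q)^3.
P(M) = 0.5721^3 = 0.187247
P(M+2) = 3 × 0.5721^2 × 0.4279^1 = 0.420153
P(M+4) = 3 × 0.5721^1 × 0.4279^2 = 0.314252
P(M+6) = 0.4279^3 = 0.078348
The M+2 peak is largest (0.420153); scaling to 100 gives 44.57 : 100.00 : 74.79 : 18.65.

44.57 : 100.00 : 74.79 : 18.65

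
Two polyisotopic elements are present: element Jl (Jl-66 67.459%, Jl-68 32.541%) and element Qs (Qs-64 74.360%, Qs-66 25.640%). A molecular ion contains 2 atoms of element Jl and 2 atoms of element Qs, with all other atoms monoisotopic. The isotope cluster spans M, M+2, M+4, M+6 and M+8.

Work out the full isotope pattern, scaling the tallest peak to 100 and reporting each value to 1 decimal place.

Element Jl pattern (n=2): 0.45507167 : 0.43903666 : 0.10589167
Element Qs pattern (n=2): 0.55294096 : 0.38131808 : 0.06574096
Convolve the two distributions (both contribute in 2-u steps):
  M: 0.45507167×0.55294096 = 0.251628
  M+2: 0.45507167×0.38131808 + 0.43903666×0.55294096 = 0.416288
  M+4: 0.45507167×0.06574096 + 0.43903666×0.38131808 + 0.10589167×0.55294096 = 0.255881
  M+6: 0.43903666×0.06574096 + 0.10589167×0.38131808 = 0.069241
  M+8: 0.10589167×0.06574096 = 0.006961
Scale to base peak (0.416288) = 100: 60.4 : 100.0 : 61.5 : 16.6 : 1.7

60.4 : 100.0 : 61.5 : 16.6 : 1.7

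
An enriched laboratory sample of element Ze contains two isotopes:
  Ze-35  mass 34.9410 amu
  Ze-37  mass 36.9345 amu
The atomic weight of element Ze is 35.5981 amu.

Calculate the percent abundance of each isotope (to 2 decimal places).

Ze-35: 67.04%, Ze-37: 32.96%

With x = fraction of Ze-35 (so Ze-37 is 1 − x):
34.9410·x + 36.9345·(1 − x) = 35.5981
(34.9410 − 36.9345)·x = 35.5981 − 36.9345
x = -1.3364 / -1.9935 = 0.67038 → 67.04% Ze-35, 32.96% Ze-37.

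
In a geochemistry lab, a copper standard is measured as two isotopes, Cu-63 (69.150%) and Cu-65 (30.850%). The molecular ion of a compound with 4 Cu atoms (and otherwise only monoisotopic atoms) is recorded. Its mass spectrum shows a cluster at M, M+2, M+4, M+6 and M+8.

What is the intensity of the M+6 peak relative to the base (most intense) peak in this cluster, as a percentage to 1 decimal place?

19.9%

Binomial terms of (0.69150 + 0.30850)^4: M 0.2286, M+2 0.4080, M+4 0.2731, M+6 0.0812, M+8 0.0091 → M+2 is the base peak.
P(M+2) = C(4,1) × 0.69150^3 × 0.30850^1 = 4 × 0.33065611 × 0.3085 = 0.408030 (base)
P(M+6) = C(4,3) × 0.69150^1 × 0.30850^3 = 4 × 0.6915 × 0.02936064 = 0.081212
Relative intensity = 0.081212 / 0.408030 × 100 = 19.9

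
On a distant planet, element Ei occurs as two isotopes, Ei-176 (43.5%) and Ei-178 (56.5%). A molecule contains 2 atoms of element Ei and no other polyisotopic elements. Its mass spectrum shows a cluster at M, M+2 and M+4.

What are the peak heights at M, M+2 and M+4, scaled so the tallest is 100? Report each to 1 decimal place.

The 2 Ei atoms are independent, so intensities follow the terms of (0.435 + 0.565)^2.
P(M) = 0.435^2 = 0.189225
P(M+2) = 2 × 0.435^1 × 0.565^1 = 0.491550
P(M+4) = 0.565^2 = 0.319225
The M+2 peak is largest (0.491550); scaling to 100 gives 38.5 : 100.0 : 64.9.

38.5 : 100.0 : 64.9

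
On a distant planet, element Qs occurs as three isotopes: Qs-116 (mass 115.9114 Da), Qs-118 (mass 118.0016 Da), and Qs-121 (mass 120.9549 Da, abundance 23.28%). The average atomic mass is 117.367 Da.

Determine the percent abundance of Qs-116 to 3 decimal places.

63.254%

The remaining 76.72% is split between Qs-116 (fraction x) and Qs-118 (fraction 0.7672 − x).
Substituting: 115.9114x + 118.0016(0.7672 − x) = 89.20869928
(115.9114 − 118.0016)x = -1.32212824  ⇒  x = 0.63254, y = 0.13466
Qs-116: 63.254%, Qs-118: 13.466%.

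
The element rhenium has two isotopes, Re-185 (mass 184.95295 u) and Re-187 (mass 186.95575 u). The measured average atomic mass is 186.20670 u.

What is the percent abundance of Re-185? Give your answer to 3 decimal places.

Writing the weighted mean with unknown fraction x of Re-185:
184.95295·x + 186.95575·(1 − x) = 186.20670
(184.95295 − 186.95575)·x = 186.20670 − 186.95575
x = -0.74905 / -2.00280 = 0.37400 → 37.400% Re-185, 62.600% Re-187.

37.400%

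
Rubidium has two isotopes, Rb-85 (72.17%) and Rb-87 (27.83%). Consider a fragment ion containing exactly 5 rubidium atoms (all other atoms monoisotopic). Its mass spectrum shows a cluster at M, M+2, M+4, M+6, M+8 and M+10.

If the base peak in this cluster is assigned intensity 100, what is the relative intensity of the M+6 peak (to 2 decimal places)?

29.74

Binomial terms of (0.7217 + 0.2783)^5: M 0.1958, M+2 0.3775, M+4 0.2911, M+6 0.1123, M+8 0.0216, M+10 0.0017 → M+2 is the base peak.
P(M+2) = C(5,1) × 0.7217^4 × 0.2783^1 = 5 × 0.27128565 × 0.2783 = 0.377494 (base)
P(M+6) = C(5,3) × 0.7217^2 × 0.2783^3 = 10 × 0.52085089 × 0.02155458 = 0.112267
Relative intensity = 0.112267 / 0.377494 × 100 = 29.74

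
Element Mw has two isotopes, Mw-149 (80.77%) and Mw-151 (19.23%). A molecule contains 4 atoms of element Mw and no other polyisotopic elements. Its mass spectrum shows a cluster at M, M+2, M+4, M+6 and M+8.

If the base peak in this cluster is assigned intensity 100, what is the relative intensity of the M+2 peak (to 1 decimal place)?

95.2

(0.8077 + 0.1923)^4 gives M 0.4256, M+2 0.4053, M+4 0.1447, M+6 0.0230, M+8 0.0014; the largest is M.
P(M) = C(4,0) × 0.8077^4 × 0.1923^0 = 1 × 0.42559874 × 1.0000 = 0.425599 (base)
P(M+2) = C(4,1) × 0.8077^3 × 0.1923^1 = 4 × 0.52692675 × 0.1923 = 0.405312
Relative intensity = 0.405312 / 0.425599 × 100 = 95.2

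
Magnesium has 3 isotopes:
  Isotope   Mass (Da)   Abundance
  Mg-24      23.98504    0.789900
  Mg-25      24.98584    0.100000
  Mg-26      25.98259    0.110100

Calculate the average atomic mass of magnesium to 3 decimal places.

Ar = Σ fᵢ·mᵢ = 0.789900 × 23.98504 + 0.100000 × 24.98584 + 0.110100 × 25.98259
= 18.945783 + 2.498584 + 2.860683 = 24.305050 Da

24.305 Da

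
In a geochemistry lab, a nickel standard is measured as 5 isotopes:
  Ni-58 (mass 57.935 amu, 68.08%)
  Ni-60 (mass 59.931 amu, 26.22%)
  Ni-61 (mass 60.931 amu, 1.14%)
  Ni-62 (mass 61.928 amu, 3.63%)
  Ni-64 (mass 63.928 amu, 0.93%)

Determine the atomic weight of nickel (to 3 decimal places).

Ar = Σ fᵢ·mᵢ = 0.6808 × 57.935 + 0.2622 × 59.931 + 0.0114 × 60.931 + 0.0363 × 61.928 + 0.0093 × 63.928
= 39.4421 + 15.7139 + 0.6946 + 2.2480 + 0.5945 = 58.6931 amu

58.693 amu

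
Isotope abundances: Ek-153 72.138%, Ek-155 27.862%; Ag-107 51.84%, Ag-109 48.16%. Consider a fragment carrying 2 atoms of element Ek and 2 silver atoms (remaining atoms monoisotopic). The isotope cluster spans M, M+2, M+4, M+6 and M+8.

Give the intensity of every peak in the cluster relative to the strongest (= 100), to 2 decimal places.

38.02 : 100.00 : 93.04 : 35.88 : 4.89

Element Ek pattern (n=2): 0.5203891 : 0.40198179 : 0.0776291
Silver pattern (n=2): 0.26873856 : 0.49932288 : 0.23193856
Convolve the two distributions (both contribute in 2-u steps):
  M: 0.5203891×0.26873856 = 0.139849
  M+2: 0.5203891×0.49932288 + 0.40198179×0.26873856 = 0.367870
  M+4: 0.5203891×0.23193856 + 0.40198179×0.49932288 + 0.0776291×0.26873856 = 0.342279
  M+6: 0.40198179×0.23193856 + 0.0776291×0.49932288 = 0.131997
  M+8: 0.0776291×0.23193856 = 0.018005
Scale to base peak (0.367870) = 100: 38.02 : 100.00 : 93.04 : 35.88 : 4.89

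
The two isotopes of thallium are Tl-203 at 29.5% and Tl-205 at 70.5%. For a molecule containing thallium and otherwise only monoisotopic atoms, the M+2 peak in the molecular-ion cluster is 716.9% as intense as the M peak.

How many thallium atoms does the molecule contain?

The M+2/M ratio from n Tl atoms is n · q/p = n · 0.705/0.295.
n = 7.169 × 0.295/0.705 = 3.00 ≈ 3

3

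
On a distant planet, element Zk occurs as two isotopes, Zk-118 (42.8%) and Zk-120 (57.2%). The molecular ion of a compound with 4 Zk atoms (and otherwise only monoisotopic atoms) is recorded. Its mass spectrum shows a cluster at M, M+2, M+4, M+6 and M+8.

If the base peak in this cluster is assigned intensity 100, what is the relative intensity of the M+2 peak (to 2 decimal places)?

49.88

Term probabilities: M 0.0336, M+2 0.1794, M+4 0.3596, M+6 0.3204, M+8 0.1070. Base peak = M+4.
P(M+4) = C(4,2) × 0.428^2 × 0.572^2 = 6 × 0.183184 × 0.327184 = 0.359609 (base)
P(M+2) = C(4,1) × 0.428^3 × 0.572^1 = 4 × 0.07840275 × 0.5720 = 0.179385
Relative intensity = 0.179385 / 0.359609 × 100 = 49.88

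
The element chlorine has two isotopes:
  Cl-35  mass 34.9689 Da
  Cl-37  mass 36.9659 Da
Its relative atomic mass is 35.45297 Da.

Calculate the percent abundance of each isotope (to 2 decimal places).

Cl-35: 75.76%, Cl-37: 24.24%

With x = fraction of Cl-35 (so Cl-37 is 1 − x):
34.9689·x + 36.9659·(1 − x) = 35.45297
(34.9689 − 36.9659)·x = 35.45297 − 36.9659
x = -1.51293 / -1.9970 = 0.75760 → 75.76% Cl-35, 24.24% Cl-37.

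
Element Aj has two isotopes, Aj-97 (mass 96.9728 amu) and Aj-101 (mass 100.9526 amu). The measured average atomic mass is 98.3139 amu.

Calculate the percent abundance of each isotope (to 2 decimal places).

Aj-97: 66.30%, Aj-101: 33.70%

Writing the weighted mean with unknown fraction x of Aj-97:
96.9728·x + 100.9526·(1 − x) = 98.3139
(96.9728 − 100.9526)·x = 98.3139 − 100.9526
x = -2.6387 / -3.9798 = 0.66302 → 66.30% Aj-97, 33.70% Aj-101.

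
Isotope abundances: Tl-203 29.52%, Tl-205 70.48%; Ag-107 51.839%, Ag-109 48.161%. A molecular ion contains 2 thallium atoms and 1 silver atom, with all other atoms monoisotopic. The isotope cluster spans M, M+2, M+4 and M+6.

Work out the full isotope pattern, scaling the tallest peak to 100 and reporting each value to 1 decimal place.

Thallium pattern (n=2): 0.08714304 : 0.41611392 : 0.49674304
Silver pattern (n=1): 0.51839 : 0.48161
Convolve the two distributions (both contribute in 2-u steps):
  M: 0.08714304×0.51839 = 0.045174
  M+2: 0.08714304×0.48161 + 0.41611392×0.51839 = 0.257678
  M+4: 0.41611392×0.48161 + 0.49674304×0.51839 = 0.457911
  M+6: 0.49674304×0.48161 = 0.239236
Scale to base peak (0.457911) = 100: 9.9 : 56.3 : 100.0 : 52.2

9.9 : 56.3 : 100.0 : 52.2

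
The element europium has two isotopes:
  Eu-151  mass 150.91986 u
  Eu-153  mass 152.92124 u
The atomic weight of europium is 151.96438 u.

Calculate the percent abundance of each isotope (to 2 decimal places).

Eu-151: 47.81%, Eu-153: 52.19%

Writing the weighted mean with unknown fraction x of Eu-151:
150.91986·x + 152.92124·(1 − x) = 151.96438
(150.91986 − 152.92124)·x = 151.96438 − 152.92124
x = -0.95686 / -2.00138 = 0.47810 → 47.81% Eu-151, 52.19% Eu-153.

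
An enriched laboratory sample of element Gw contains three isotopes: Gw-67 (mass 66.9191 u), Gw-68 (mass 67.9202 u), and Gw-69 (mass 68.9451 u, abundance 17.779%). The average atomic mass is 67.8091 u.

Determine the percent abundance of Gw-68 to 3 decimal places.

52.922%

Let x and y be the fractions of Gw-67 and Gw-68. Then x + y = 1 − 0.17779 = 0.82221 and 66.9191x + 67.9202y = 67.8091 − 0.17779×68.9451 = 55.551350671.
Substituting: 66.9191x + 67.9202(0.82221 − x) = 55.551350671
(66.9191 − 67.9202)x = -0.293316971  ⇒  x = 0.29299, y = 0.52922
Gw-67: 29.299%, Gw-68: 52.922%.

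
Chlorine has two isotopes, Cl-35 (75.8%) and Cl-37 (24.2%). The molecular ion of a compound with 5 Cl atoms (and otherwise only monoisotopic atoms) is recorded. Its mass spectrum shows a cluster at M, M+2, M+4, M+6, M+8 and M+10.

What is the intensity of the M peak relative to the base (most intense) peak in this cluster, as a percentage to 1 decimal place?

62.6%

Binomial terms of (0.758 + 0.242)^5: M 0.2502, M+2 0.3994, M+4 0.2551, M+6 0.0814, M+8 0.0130, M+10 0.0008 → M+2 is the base peak.
P(M+2) = C(5,1) × 0.758^4 × 0.242^1 = 5 × 0.33012379 × 0.2420 = 0.399450 (base)
P(M) = C(5,0) × 0.758^5 × 0.242^0 = 1 × 0.25023383 × 1.0000 = 0.250234
Relative intensity = 0.250234 / 0.399450 × 100 = 62.6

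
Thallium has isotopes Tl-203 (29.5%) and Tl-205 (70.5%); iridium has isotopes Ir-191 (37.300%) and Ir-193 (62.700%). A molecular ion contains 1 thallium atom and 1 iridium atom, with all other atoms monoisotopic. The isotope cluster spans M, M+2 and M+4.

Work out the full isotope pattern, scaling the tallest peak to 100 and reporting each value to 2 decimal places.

Thallium pattern (n=1): 0.2950 : 0.7050
Iridium pattern (n=1): 0.3730 : 0.6270
Convolve the two distributions (both contribute in 2-u steps):
  M: 0.2950×0.3730 = 0.110035
  M+2: 0.2950×0.6270 + 0.7050×0.3730 = 0.447930
  M+4: 0.7050×0.6270 = 0.442035
Scale to base peak (0.447930) = 100: 24.57 : 100.00 : 98.68

24.57 : 100.00 : 98.68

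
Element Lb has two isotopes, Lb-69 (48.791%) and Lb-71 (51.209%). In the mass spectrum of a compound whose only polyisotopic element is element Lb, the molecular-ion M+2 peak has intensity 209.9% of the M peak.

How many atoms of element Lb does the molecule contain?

The M+2/M ratio from n Lb atoms is n · q/p = n · 0.51209/0.48791.
n = 2.099 × 0.48791/0.51209 = 2.00 ≈ 2

2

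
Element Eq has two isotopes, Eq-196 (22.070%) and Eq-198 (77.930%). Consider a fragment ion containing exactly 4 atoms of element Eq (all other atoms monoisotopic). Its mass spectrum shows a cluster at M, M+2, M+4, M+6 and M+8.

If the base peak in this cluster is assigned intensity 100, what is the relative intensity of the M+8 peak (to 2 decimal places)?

(0.22070 + 0.77930)^4 gives M 0.0024, M+2 0.0335, M+4 0.1775, M+6 0.4178, M+8 0.3688; the largest is M+6.
P(M+6) = C(4,3) × 0.22070^1 × 0.77930^3 = 4 × 0.2207 × 0.47327551 = 0.417808 (base)
P(M+8) = C(4,4) × 0.22070^0 × 0.77930^4 = 1 × 1.0000 × 0.3688236 = 0.368824
Relative intensity = 0.368824 / 0.417808 × 100 = 88.28

88.28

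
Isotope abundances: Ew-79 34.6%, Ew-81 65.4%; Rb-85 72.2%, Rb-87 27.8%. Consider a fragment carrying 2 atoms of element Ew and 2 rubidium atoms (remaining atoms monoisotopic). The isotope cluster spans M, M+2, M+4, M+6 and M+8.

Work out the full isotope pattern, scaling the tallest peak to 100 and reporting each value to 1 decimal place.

15.1 : 68.6 : 100.0 : 49.9 : 8.0

Element Ew pattern (n=2): 0.119716 : 0.452568 : 0.427716
Rubidium pattern (n=2): 0.521284 : 0.401432 : 0.077284
Convolve the two distributions (both contribute in 2-u steps):
  M: 0.119716×0.521284 = 0.062406
  M+2: 0.119716×0.401432 + 0.452568×0.521284 = 0.283974
  M+4: 0.119716×0.077284 + 0.452568×0.401432 + 0.427716×0.521284 = 0.413889
  M+6: 0.452568×0.077284 + 0.427716×0.401432 = 0.206675
  M+8: 0.427716×0.077284 = 0.033056
Scale to base peak (0.413889) = 100: 15.1 : 68.6 : 100.0 : 49.9 : 8.0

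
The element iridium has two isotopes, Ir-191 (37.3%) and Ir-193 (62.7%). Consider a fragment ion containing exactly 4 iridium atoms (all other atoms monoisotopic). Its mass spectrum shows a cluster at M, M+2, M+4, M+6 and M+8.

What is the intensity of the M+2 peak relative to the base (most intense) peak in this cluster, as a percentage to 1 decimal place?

(0.373 + 0.627)^4 gives M 0.0194, M+2 0.1302, M+4 0.3282, M+6 0.3678, M+8 0.1546; the largest is M+6.
P(M+6) = C(4,3) × 0.373^1 × 0.627^3 = 4 × 0.3730 × 0.24649188 = 0.367766 (base)
P(M+2) = C(4,1) × 0.373^3 × 0.627^1 = 4 × 0.05189512 × 0.6270 = 0.130153
Relative intensity = 0.130153 / 0.367766 × 100 = 35.4

35.4%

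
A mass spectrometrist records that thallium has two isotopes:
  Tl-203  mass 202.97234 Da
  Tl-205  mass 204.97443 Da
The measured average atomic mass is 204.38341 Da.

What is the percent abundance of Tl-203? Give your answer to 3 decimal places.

Writing the weighted mean with unknown fraction x of Tl-203:
202.97234·x + 204.97443·(1 − x) = 204.38341
(202.97234 − 204.97443)·x = 204.38341 − 204.97443
x = -0.59102 / -2.00209 = 0.29520 → 29.520% Tl-203, 70.480% Tl-205.

29.520%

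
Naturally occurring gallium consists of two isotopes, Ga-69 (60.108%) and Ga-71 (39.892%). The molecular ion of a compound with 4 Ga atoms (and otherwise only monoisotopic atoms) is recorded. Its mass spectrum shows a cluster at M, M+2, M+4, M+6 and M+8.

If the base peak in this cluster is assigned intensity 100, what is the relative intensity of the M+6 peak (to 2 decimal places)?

Binomial terms of (0.60108 + 0.39892)^4: M 0.1305, M+2 0.3465, M+4 0.3450, M+6 0.1526, M+8 0.0253 → M+2 is the base peak.
P(M+2) = C(4,1) × 0.60108^3 × 0.39892^1 = 4 × 0.2171685 × 0.39892 = 0.346531 (base)
P(M+6) = C(4,3) × 0.60108^1 × 0.39892^3 = 4 × 0.60108 × 0.063483 = 0.152633
Relative intensity = 0.152633 / 0.346531 × 100 = 44.05

44.05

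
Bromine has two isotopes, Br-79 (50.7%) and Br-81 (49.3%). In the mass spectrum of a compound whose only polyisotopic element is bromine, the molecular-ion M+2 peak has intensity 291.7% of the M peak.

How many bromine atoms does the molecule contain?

The M+2/M ratio from n Br atoms is n · q/p = n · 0.493/0.507.
n = 2.917 × 0.507/0.493 = 3.00 ≈ 3

3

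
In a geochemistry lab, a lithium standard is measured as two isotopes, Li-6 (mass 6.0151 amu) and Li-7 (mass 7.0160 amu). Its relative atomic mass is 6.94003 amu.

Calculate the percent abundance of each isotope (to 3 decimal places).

Writing the weighted mean with unknown fraction x of Li-6:
6.0151·x + 7.0160·(1 − x) = 6.94003
(6.0151 − 7.0160)·x = 6.94003 − 7.0160
x = -0.07597 / -1.0009 = 0.07590 → 7.590% Li-6, 92.410% Li-7.

Li-6: 7.590%, Li-7: 92.410%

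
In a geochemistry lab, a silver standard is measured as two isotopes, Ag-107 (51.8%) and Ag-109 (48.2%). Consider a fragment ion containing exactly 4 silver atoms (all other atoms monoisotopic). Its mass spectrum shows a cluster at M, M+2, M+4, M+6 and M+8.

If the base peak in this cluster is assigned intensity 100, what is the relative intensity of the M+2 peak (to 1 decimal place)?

71.6

Term probabilities: M 0.0720, M+2 0.2680, M+4 0.3740, M+6 0.2320, M+8 0.0540. Base peak = M+4.
P(M+4) = C(4,2) × 0.518^2 × 0.482^2 = 6 × 0.268324 × 0.232324 = 0.374029 (base)
P(M+2) = C(4,1) × 0.518^3 × 0.482^1 = 4 × 0.13899183 × 0.4820 = 0.267976
Relative intensity = 0.267976 / 0.374029 × 100 = 71.6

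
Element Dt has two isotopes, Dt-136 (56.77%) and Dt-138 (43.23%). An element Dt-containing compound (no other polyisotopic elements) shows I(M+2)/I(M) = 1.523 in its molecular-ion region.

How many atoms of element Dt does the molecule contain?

For n independent Dt atoms, I(M+2)/I(M) = n · (abundance Dt-138) / (abundance Dt-136) = n · 0.4323/0.5677.
n = 1.523 × 0.5677/0.4323 = 2.00 ≈ 2

2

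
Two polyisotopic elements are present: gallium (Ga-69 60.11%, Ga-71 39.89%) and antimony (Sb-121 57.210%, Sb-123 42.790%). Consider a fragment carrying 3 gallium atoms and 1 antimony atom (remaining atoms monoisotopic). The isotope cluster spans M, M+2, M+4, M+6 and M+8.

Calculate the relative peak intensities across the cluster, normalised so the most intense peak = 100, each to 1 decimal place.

35.6 : 97.5 : 100.0 : 45.6 : 7.8

Gallium pattern (n=3): 0.21719018 : 0.43239309 : 0.28694328 : 0.06347345
Antimony pattern (n=1): 0.5721 : 0.4279
Convolve the two distributions (both contribute in 2-u steps):
  M: 0.21719018×0.5721 = 0.124255
  M+2: 0.21719018×0.4279 + 0.43239309×0.5721 = 0.340308
  M+4: 0.43239309×0.4279 + 0.28694328×0.5721 = 0.349181
  M+6: 0.28694328×0.4279 + 0.06347345×0.5721 = 0.159096
  M+8: 0.06347345×0.4279 = 0.027160
Scale to base peak (0.349181) = 100: 35.6 : 97.5 : 100.0 : 45.6 : 7.8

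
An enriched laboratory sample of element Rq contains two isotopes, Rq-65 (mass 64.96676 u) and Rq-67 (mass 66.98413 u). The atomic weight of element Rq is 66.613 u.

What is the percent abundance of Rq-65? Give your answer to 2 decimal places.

18.40%

With x = fraction of Rq-65 (so Rq-67 is 1 − x):
64.96676·x + 66.98413·(1 − x) = 66.613
(64.96676 − 66.98413)·x = 66.613 − 66.98413
x = -0.37113 / -2.01737 = 0.18397 → 18.40% Rq-65, 81.60% Rq-67.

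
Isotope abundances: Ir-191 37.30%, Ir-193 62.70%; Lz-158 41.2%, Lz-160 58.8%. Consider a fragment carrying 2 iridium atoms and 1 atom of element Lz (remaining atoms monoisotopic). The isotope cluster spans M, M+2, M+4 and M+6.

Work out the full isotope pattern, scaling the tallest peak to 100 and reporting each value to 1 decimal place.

13.1 : 62.8 : 100.0 : 52.9

Iridium pattern (n=2): 0.139129 : 0.467742 : 0.393129
Element Lz pattern (n=1): 0.4120 : 0.5880
Convolve the two distributions (both contribute in 2-u steps):
  M: 0.139129×0.4120 = 0.057321
  M+2: 0.139129×0.5880 + 0.467742×0.4120 = 0.274518
  M+4: 0.467742×0.5880 + 0.393129×0.4120 = 0.437001
  M+6: 0.393129×0.5880 = 0.231160
Scale to base peak (0.437001) = 100: 13.1 : 62.8 : 100.0 : 52.9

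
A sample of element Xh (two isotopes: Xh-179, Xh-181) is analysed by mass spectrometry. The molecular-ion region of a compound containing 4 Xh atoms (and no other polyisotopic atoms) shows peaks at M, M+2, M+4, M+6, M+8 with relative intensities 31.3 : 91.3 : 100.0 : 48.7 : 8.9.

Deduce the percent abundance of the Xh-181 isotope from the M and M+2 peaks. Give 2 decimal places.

42.17%

Let p = fractional abundance of Xh-179. I(M+2)/I(M) = [C(4,1)·p^3·(1−p)] / p^4 = 4·(1−p)/p = 91.3/31.3 = 2.9169
(1−p)/p = 2.9169/4 = 0.7292  ⇒  p = 1/(1 + 0.7292) = 0.5783
Xh-179: 57.83%, Xh-181: 42.17%.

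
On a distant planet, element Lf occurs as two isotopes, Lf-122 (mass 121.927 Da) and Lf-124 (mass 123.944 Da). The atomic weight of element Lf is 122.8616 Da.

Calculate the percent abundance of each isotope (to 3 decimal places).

Writing the weighted mean with unknown fraction x of Lf-122:
121.927·x + 123.944·(1 − x) = 122.8616
(121.927 − 123.944)·x = 122.8616 − 123.944
x = -1.0824 / -2.017 = 0.53664 → 53.664% Lf-122, 46.336% Lf-124.

Lf-122: 53.664%, Lf-124: 46.336%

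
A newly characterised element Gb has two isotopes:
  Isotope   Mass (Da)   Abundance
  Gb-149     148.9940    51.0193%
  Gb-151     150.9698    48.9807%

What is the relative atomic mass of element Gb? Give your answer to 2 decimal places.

Average mass = Σ (abundance × isotope mass) = 0.510193 × 148.9940 + 0.489807 × 150.9698
= 76.01570 + 73.94606 = 149.96176 Da

149.96 Da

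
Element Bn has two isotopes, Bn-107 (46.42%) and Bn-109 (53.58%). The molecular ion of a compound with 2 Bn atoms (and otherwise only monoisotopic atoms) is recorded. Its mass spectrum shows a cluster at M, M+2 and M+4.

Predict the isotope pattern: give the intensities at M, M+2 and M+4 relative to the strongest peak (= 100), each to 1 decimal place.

43.3 : 100.0 : 57.7

Expanding (0.4642 + 0.5358)^2:
P(M) = 0.4642^2 = 0.215482
P(M+2) = 2 × 0.4642^1 × 0.5358^1 = 0.497437
P(M+4) = 0.5358^2 = 0.287082
The M+2 peak is largest (0.497437); scaling to 100 gives 43.3 : 100.0 : 57.7.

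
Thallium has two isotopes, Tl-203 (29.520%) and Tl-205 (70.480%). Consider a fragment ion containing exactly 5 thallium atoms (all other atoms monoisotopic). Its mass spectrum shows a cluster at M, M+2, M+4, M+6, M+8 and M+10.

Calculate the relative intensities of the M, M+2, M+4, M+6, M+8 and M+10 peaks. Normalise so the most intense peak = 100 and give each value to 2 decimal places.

Each Tl atom is independently Tl-203 (p = 0.29520) or Tl-205 (q = 0.70480); the cluster is the binomial expansion (p + q)^5.
P(M) = 0.29520^5 = 0.002242
P(M+2) = 5 × 0.29520^4 × 0.70480^1 = 0.026761
P(M+4) = 10 × 0.29520^3 × 0.70480^2 = 0.127785
P(M+6) = 10 × 0.29520^2 × 0.70480^3 = 0.305092
P(M+8) = 5 × 0.29520^1 × 0.70480^4 = 0.364208
P(M+10) = 0.70480^5 = 0.173912
The M+8 peak is largest (0.364208); scaling to 100 gives 0.62 : 7.35 : 35.09 : 83.77 : 100.00 : 47.75.

0.62 : 7.35 : 35.09 : 83.77 : 100.00 : 47.75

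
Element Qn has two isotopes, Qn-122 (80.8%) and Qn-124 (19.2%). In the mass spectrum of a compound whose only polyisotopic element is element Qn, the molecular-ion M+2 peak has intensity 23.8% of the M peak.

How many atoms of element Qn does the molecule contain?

1

For n independent Qn atoms, I(M+2)/I(M) = n · (abundance Qn-124) / (abundance Qn-122) = n · 0.192/0.808.
n = 0.238 × 0.808/0.192 = 1.00 ≈ 1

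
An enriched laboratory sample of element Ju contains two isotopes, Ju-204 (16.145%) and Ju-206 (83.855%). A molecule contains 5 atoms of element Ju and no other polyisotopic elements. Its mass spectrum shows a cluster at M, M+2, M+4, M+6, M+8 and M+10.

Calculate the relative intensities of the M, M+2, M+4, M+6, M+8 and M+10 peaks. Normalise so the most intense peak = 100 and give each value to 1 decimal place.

Each Ju atom is independently Ju-204 (p = 0.16145) or Ju-206 (q = 0.83855); the cluster is the binomial expansion (p + q)^5.
P(M) = 0.16145^5 = 0.000110
P(M+2) = 5 × 0.16145^4 × 0.83855^1 = 0.002849
P(M+4) = 10 × 0.16145^3 × 0.83855^2 = 0.029592
P(M+6) = 10 × 0.16145^2 × 0.83855^3 = 0.153696
P(M+8) = 5 × 0.16145^1 × 0.83855^4 = 0.399139
P(M+10) = 0.83855^5 = 0.414615
The M+10 peak is largest (0.414615); scaling to 100 gives 0.0 : 0.7 : 7.1 : 37.1 : 96.3 : 100.0.

0.0 : 0.7 : 7.1 : 37.1 : 96.3 : 100.0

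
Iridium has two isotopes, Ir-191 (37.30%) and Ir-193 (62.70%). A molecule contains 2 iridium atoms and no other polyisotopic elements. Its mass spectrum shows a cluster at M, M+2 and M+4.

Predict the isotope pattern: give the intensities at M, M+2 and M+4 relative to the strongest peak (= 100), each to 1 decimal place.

The 2 Ir atoms are independent, so intensities follow the terms of (0.3730 + 0.6270)^2.
P(M) = 0.3730^2 = 0.139129
P(M+2) = 2 × 0.3730^1 × 0.6270^1 = 0.467742
P(M+4) = 0.6270^2 = 0.393129
The M+2 peak is largest (0.467742); scaling to 100 gives 29.7 : 100.0 : 84.0.

29.7 : 100.0 : 84.0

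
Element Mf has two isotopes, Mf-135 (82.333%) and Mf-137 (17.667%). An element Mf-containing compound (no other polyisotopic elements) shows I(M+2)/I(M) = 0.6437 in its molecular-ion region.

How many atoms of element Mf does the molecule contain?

With n Mf atoms, P(M+2)/P(M) = C(n,1)·p^(n−1)q / p^n = n·q/p = n · 0.17667/0.82333.
n = 0.6437 × 0.82333/0.17667 = 3.00 ≈ 3

3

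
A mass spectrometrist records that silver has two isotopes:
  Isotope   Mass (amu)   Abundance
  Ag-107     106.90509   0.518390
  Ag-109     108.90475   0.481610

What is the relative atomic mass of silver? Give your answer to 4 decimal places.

107.8681 amu

Weight each isotope mass by its fractional abundance: 0.518390 × 106.90509 + 0.481610 × 108.90475
= 55.418530 + 52.449617 = 107.868147 amu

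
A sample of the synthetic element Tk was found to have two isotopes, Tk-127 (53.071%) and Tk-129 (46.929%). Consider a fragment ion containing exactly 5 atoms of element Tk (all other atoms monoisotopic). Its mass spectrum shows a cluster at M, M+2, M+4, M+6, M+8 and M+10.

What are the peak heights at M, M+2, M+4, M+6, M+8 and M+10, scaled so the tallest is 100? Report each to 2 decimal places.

12.79 : 56.54 : 100.00 : 88.43 : 39.10 : 6.91

Each Tk atom is independently Tk-127 (p = 0.53071) or Tk-129 (q = 0.46929); the cluster is the binomial expansion (p + q)^5.
P(M) = 0.53071^5 = 0.042100
P(M+2) = 5 × 0.53071^4 × 0.46929^1 = 0.186140
P(M+4) = 10 × 0.53071^3 × 0.46929^2 = 0.329196
P(M+6) = 10 × 0.53071^2 × 0.46929^3 = 0.291097
P(M+8) = 5 × 0.53071^1 × 0.46929^4 = 0.128704
P(M+10) = 0.46929^5 = 0.022762
The M+4 peak is largest (0.329196); scaling to 100 gives 12.79 : 56.54 : 100.00 : 88.43 : 39.10 : 6.91.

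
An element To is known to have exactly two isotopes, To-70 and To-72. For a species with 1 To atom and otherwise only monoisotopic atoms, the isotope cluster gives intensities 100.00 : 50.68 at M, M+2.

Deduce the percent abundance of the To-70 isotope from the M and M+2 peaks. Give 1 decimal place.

Let p = fractional abundance of To-70. I(M+2)/I(M) = [C(1,1)·p^0·(1−p)] / p^1 = 1·(1−p)/p = 50.68/100.00 = 0.5068
(1−p)/p = 0.5068/1 = 0.5068  ⇒  p = 1/(1 + 0.5068) = 0.6637
To-70: 66.4%, To-72: 33.6%.

66.4%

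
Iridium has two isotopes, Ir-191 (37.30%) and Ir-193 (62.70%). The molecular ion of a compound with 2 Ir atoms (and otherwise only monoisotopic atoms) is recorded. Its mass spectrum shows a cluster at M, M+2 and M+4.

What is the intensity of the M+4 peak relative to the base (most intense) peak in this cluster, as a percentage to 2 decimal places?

Binomial terms of (0.3730 + 0.6270)^2: M 0.1391, M+2 0.4677, M+4 0.3931 → M+2 is the base peak.
P(M+2) = C(2,1) × 0.3730^1 × 0.6270^1 = 2 × 0.3730 × 0.6270 = 0.467742 (base)
P(M+4) = C(2,2) × 0.3730^0 × 0.6270^2 = 1 × 1.0000 × 0.393129 = 0.393129
Relative intensity = 0.393129 / 0.467742 × 100 = 84.05

84.05%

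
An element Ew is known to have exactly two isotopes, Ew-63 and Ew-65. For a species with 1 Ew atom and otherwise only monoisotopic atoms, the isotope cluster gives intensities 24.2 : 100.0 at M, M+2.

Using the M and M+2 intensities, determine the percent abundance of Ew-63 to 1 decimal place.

19.5%

If p is the fraction of Ew that is Ew-63, then I(M+2)/I(M) = [C(1,1)·p^0·(1−p)] / p^1 = 1·(1−p)/p = 100.0/24.2 = 4.1322
(1−p)/p = 4.1322/1 = 4.1322  ⇒  p = 1/(1 + 4.1322) = 0.1948
Ew-63: 19.5%, Ew-65: 80.5%.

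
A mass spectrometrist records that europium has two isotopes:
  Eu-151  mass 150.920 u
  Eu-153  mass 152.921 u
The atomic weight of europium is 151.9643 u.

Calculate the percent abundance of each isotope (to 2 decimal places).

Eu-151: 47.81%, Eu-153: 52.19%

Writing the weighted mean with unknown fraction x of Eu-151:
150.920·x + 152.921·(1 − x) = 151.9643
(150.920 − 152.921)·x = 151.9643 − 152.921
x = -0.9567 / -2.001 = 0.47811 → 47.81% Eu-151, 52.19% Eu-153.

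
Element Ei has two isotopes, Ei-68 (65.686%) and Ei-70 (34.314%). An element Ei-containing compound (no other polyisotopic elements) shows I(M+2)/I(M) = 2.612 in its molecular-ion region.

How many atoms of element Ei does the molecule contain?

For n independent Ei atoms, I(M+2)/I(M) = n · (abundance Ei-70) / (abundance Ei-68) = n · 0.34314/0.65686.
n = 2.612 × 0.65686/0.34314 = 5.00 ≈ 5

5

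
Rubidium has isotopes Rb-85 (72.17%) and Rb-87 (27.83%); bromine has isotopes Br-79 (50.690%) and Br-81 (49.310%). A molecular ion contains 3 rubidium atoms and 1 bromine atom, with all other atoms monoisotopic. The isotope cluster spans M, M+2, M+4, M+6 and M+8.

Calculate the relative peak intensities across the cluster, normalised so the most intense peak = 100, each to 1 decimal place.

47.0 : 100.0 : 73.8 : 23.1 : 2.6

Rubidium pattern (n=3): 0.37589809 : 0.43485841 : 0.16768892 : 0.02155458
Bromine pattern (n=1): 0.5069 : 0.4931
Convolve the two distributions (both contribute in 2-u steps):
  M: 0.37589809×0.5069 = 0.190543
  M+2: 0.37589809×0.4931 + 0.43485841×0.5069 = 0.405785
  M+4: 0.43485841×0.4931 + 0.16768892×0.5069 = 0.299430
  M+6: 0.16768892×0.4931 + 0.02155458×0.5069 = 0.093613
  M+8: 0.02155458×0.4931 = 0.010629
Scale to base peak (0.405785) = 100: 47.0 : 100.0 : 73.8 : 23.1 : 2.6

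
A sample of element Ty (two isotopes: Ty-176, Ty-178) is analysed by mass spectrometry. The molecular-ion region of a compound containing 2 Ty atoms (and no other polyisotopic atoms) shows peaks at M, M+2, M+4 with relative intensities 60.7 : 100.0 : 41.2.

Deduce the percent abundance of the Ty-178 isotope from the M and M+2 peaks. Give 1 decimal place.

45.2%

Write p for the Ty-176 fraction. I(M+2)/I(M) = [C(2,1)·p^1·(1−p)] / p^2 = 2·(1−p)/p = 100.0/60.7 = 1.6474
(1−p)/p = 1.6474/2 = 0.8237  ⇒  p = 1/(1 + 0.8237) = 0.5483
Ty-176: 54.8%, Ty-178: 45.2%.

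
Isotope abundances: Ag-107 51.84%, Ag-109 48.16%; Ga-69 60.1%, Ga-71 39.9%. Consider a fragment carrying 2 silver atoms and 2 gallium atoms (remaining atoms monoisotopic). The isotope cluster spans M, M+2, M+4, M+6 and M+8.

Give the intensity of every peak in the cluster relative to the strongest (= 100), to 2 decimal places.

26.52 : 84.48 : 100.00 : 52.11 : 10.09

Silver pattern (n=2): 0.26873856 : 0.49932288 : 0.23193856
Gallium pattern (n=2): 0.361201 : 0.479598 : 0.159201
Convolve the two distributions (both contribute in 2-u steps):
  M: 0.26873856×0.361201 = 0.097069
  M+2: 0.26873856×0.479598 + 0.49932288×0.361201 = 0.309242
  M+4: 0.26873856×0.159201 + 0.49932288×0.479598 + 0.23193856×0.361201 = 0.366034
  M+6: 0.49932288×0.159201 + 0.23193856×0.479598 = 0.190730
  M+8: 0.23193856×0.159201 = 0.036925
Scale to base peak (0.366034) = 100: 26.52 : 84.48 : 100.00 : 52.11 : 10.09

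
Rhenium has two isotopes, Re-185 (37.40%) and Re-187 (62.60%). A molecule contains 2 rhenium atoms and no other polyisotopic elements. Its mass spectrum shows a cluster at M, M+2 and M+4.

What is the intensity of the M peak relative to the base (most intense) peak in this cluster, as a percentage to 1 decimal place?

Binomial terms of (0.3740 + 0.6260)^2: M 0.1399, M+2 0.4682, M+4 0.3919 → M+2 is the base peak.
P(M+2) = C(2,1) × 0.3740^1 × 0.6260^1 = 2 × 0.3740 × 0.6260 = 0.468248 (base)
P(M) = C(2,0) × 0.3740^2 × 0.6260^0 = 1 × 0.139876 × 1.0000 = 0.139876
Relative intensity = 0.139876 / 0.468248 × 100 = 29.9

29.9%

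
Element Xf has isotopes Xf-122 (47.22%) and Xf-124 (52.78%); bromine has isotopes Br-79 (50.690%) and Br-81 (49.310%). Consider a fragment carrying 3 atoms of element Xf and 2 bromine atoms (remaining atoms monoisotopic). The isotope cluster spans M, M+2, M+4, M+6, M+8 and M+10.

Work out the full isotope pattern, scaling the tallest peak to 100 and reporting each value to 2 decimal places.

Element Xf pattern (n=3): 0.10528778 : 0.35305519 : 0.39462629 : 0.14703074
Bromine pattern (n=2): 0.25694761 : 0.49990478 : 0.24314761
Convolve the two distributions (both contribute in 2-u steps):
  M: 0.10528778×0.25694761 = 0.027053
  M+2: 0.10528778×0.49990478 + 0.35305519×0.25694761 = 0.143351
  M+4: 0.10528778×0.24314761 + 0.35305519×0.49990478 + 0.39462629×0.25694761 = 0.303493
  M+6: 0.35305519×0.24314761 + 0.39462629×0.49990478 + 0.14703074×0.25694761 = 0.320899
  M+8: 0.39462629×0.24314761 + 0.14703074×0.49990478 = 0.169454
  M+10: 0.14703074×0.24314761 = 0.035750
Scale to base peak (0.320899) = 100: 8.43 : 44.67 : 94.58 : 100.00 : 52.81 : 11.14

8.43 : 44.67 : 94.58 : 100.00 : 52.81 : 11.14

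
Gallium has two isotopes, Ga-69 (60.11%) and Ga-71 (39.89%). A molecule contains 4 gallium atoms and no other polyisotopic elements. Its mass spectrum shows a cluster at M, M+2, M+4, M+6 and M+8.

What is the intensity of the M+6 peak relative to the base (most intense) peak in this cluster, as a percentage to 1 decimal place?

(0.6011 + 0.3989)^4 gives M 0.1306, M+2 0.3465, M+4 0.3450, M+6 0.1526, M+8 0.0253; the largest is M+2.
P(M+2) = C(4,1) × 0.6011^3 × 0.3989^1 = 4 × 0.21719018 × 0.3989 = 0.346549 (base)
P(M+6) = C(4,3) × 0.6011^1 × 0.3989^3 = 4 × 0.6011 × 0.06347345 = 0.152616
Relative intensity = 0.152616 / 0.346549 × 100 = 44.0

44.0%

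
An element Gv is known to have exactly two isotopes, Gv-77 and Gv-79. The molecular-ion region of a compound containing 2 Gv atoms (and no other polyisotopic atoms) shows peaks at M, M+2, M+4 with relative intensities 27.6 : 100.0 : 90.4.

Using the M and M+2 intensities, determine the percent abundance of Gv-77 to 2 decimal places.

35.57%

Write p for the Gv-77 fraction. I(M+2)/I(M) = [C(2,1)·p^1·(1−p)] / p^2 = 2·(1−p)/p = 100.0/27.6 = 3.6232
(1−p)/p = 3.6232/2 = 1.8116  ⇒  p = 1/(1 + 1.8116) = 0.3557
Gv-77: 35.57%, Gv-79: 64.43%.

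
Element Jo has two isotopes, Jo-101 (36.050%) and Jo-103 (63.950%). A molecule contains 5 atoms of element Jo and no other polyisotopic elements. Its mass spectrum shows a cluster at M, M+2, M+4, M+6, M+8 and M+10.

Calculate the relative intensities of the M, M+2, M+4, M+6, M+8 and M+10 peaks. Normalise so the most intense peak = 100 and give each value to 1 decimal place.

The 5 Jo atoms are independent, so intensities follow the terms of (0.36050 + 0.63950)^5.
P(M) = 0.36050^5 = 0.006089
P(M+2) = 5 × 0.36050^4 × 0.63950^1 = 0.054005
P(M+4) = 10 × 0.36050^3 × 0.63950^2 = 0.191601
P(M+6) = 10 × 0.36050^2 × 0.63950^3 = 0.339885
P(M+8) = 5 × 0.36050^1 × 0.63950^4 = 0.301465
P(M+10) = 0.63950^5 = 0.106955
The M+6 peak is largest (0.339885); scaling to 100 gives 1.8 : 15.9 : 56.4 : 100.0 : 88.7 : 31.5.

1.8 : 15.9 : 56.4 : 100.0 : 88.7 : 31.5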